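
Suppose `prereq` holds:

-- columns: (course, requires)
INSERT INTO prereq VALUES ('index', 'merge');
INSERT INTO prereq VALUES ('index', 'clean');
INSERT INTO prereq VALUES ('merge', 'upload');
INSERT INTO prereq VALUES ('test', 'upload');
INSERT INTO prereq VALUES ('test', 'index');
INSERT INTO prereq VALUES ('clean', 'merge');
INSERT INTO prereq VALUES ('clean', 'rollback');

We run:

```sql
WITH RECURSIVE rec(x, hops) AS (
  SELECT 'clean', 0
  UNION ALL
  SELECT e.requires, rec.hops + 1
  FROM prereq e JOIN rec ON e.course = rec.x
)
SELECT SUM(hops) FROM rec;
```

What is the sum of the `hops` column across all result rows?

4

Base: (clean, hops=0).
Iteration 1: edges from {clean} -> (merge, hops=1), (rollback, hops=1).
Iteration 2: edges from {merge,rollback} -> (upload, hops=2).
Iteration 3: no outgoing edges from {upload}; recursion stops.
SUM(hops) = 0 + 1 + 1 + 2 = 4.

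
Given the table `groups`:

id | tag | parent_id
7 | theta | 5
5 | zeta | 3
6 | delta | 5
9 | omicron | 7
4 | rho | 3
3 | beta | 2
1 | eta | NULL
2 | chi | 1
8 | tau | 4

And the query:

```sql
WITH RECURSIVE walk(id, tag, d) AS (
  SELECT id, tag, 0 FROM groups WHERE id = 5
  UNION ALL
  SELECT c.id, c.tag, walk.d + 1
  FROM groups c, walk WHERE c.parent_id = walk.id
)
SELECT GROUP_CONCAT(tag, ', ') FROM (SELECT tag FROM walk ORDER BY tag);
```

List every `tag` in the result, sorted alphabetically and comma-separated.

Base: id=5 (zeta) at d 0.
Iteration 1: rows with parent_id in {5} -> delta (id 6, d 1), theta (id 7, d 1).
Iteration 2: rows with parent_id in {6,7} -> omicron (id 9, d 2).
Iteration 3: no rows with parent_id in {9}; recursion stops.

delta, omicron, theta, zeta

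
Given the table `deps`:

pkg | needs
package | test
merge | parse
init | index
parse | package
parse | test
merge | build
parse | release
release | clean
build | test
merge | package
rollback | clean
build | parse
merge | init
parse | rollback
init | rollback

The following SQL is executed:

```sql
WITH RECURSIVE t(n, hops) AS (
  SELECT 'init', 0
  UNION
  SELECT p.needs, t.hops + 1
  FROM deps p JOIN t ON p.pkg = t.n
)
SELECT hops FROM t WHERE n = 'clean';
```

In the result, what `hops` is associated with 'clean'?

2

Base: (init, hops=0).
Iteration 1: edges from {init} -> (index, hops=1), (rollback, hops=1).
Iteration 2: edges from {index,rollback} -> (clean, hops=2).
Iteration 3: no outgoing edges from {clean}; recursion stops.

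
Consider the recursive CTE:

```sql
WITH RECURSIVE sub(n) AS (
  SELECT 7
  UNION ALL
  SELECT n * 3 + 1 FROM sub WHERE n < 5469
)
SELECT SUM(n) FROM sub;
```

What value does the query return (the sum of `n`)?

Base: n=7.
Iteration 1: 7 < 5469 holds -> n = 7 * 3 + 1 = 22.
Iteration 2: 22 < 5469 holds -> n = 22 * 3 + 1 = 67.
Iteration 3: 67 < 5469 holds -> n = 67 * 3 + 1 = 202.
Iteration 4: 202 < 5469 holds -> n = 202 * 3 + 1 = 607.
Iteration 5: 607 < 5469 holds -> n = 607 * 3 + 1 = 1822.
Iteration 6: 1822 < 5469 holds -> n = 1822 * 3 + 1 = 5467.
Iteration 7: 5467 < 5469 holds -> n = 5467 * 3 + 1 = 16402.
Iteration 8: 16402 < 5469 fails; recursion stops.
SUM(n) = 7 + 22 + 67 + 202 + 607 + 1822 + 5467 + 16402 = 24596.

24596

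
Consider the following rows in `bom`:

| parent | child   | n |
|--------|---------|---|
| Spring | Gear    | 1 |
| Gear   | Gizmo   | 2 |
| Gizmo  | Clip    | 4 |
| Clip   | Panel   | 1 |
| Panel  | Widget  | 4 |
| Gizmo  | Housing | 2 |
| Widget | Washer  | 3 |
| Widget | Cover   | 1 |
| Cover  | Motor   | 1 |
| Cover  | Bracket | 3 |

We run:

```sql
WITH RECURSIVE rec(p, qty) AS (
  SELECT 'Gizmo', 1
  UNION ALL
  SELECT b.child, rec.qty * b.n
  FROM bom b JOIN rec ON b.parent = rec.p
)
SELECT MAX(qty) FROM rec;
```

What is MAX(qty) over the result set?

48

Base: (Gizmo, qty=1).
Iteration 1: components of {Gizmo} -> Clip = 1*4 = 4, Housing = 1*2 = 2.
Iteration 2: components of {Clip,Housing} -> Panel = 4*1 = 4.
Iteration 3: components of {Panel} -> Widget = 4*4 = 16.
Iteration 4: components of {Widget} -> Cover = 16*1 = 16, Washer = 16*3 = 48.
Iteration 5: components of {Cover,Washer} -> Bracket = 16*3 = 48, Motor = 16*1 = 16.
Iteration 6: no further components; recursion stops.
qty values: 1, 4, 2, 4, 16, 48, 16, 16, 48; the maximum is 48.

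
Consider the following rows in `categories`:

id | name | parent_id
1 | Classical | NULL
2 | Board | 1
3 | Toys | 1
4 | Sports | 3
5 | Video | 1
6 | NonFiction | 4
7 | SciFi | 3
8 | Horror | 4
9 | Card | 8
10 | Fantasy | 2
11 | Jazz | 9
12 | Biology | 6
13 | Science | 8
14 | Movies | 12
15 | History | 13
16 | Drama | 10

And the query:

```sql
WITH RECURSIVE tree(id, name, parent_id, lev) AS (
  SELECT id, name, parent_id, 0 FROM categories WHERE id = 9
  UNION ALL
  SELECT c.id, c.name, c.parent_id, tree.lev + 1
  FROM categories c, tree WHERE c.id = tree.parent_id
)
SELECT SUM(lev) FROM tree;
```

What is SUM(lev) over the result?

Base: id=9 (Card), parent_id=8, lev 0.
Iteration 1: join on id=8 -> Horror (id 8, parent_id=4, lev 1).
Iteration 2: join on id=4 -> Sports (id 4, parent_id=3, lev 2).
Iteration 3: join on id=3 -> Toys (id 3, parent_id=1, lev 3).
Iteration 4: join on id=1 -> Classical (id 1, parent_id=NULL, lev 4).
Iteration 5: parent_id is NULL; no match; recursion stops.
SUM(lev) = 0 + 1 + 2 + 3 + 4 = 10.

10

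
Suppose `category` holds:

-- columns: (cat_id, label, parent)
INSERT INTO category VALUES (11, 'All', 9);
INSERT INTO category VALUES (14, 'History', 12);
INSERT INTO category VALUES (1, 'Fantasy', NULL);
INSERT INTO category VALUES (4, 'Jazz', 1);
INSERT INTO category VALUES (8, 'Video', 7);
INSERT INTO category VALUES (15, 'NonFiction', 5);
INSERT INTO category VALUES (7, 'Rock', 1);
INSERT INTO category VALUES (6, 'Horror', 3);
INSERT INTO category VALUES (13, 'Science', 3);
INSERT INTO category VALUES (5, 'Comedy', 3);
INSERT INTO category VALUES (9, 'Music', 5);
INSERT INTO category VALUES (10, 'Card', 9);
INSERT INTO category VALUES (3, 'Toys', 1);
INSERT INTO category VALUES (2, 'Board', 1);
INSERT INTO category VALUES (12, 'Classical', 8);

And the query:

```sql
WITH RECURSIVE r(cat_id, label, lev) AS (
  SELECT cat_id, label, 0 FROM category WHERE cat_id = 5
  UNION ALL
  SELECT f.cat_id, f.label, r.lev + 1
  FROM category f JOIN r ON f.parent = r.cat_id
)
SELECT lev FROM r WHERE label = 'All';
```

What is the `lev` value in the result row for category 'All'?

Base: cat_id=5 (Comedy) at lev 0.
Iteration 1: rows with parent in {5} -> Music (id 9, lev 1), NonFiction (id 15, lev 1).
Iteration 2: rows with parent in {9,15} -> Card (id 10, lev 2), All (id 11, lev 2).
Iteration 3: no rows with parent in {10,11}; recursion stops.

2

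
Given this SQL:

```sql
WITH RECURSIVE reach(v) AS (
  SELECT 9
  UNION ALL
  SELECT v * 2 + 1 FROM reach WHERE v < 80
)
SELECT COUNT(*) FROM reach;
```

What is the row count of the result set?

Base: v=9.
Iteration 1: 9 < 80 holds -> v = 9 * 2 + 1 = 19.
Iteration 2: 19 < 80 holds -> v = 19 * 2 + 1 = 39.
Iteration 3: 39 < 80 holds -> v = 39 * 2 + 1 = 79.
Iteration 4: 79 < 80 holds -> v = 79 * 2 + 1 = 159.
Iteration 5: 159 < 80 fails; recursion stops.
Total rows emitted: 5.

5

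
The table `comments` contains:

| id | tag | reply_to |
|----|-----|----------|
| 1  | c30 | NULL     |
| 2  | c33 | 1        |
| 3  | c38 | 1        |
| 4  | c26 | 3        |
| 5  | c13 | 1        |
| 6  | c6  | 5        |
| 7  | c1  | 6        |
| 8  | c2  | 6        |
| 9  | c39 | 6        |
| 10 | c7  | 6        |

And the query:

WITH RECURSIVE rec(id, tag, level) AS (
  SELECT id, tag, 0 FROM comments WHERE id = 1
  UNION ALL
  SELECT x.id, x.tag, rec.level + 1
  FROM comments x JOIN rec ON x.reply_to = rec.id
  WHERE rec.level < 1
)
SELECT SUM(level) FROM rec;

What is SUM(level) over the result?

3

Base: id=1 (c30) at level 0.
Iteration 1: rows with reply_to in {1} -> c33 (id 2, level 1), c38 (id 3, level 1), c13 (id 5, level 1).
Iteration 2: level < 1 fails for all current rows; recursion stops.
SUM(level) = 0 + 1 + 1 + 1 = 3.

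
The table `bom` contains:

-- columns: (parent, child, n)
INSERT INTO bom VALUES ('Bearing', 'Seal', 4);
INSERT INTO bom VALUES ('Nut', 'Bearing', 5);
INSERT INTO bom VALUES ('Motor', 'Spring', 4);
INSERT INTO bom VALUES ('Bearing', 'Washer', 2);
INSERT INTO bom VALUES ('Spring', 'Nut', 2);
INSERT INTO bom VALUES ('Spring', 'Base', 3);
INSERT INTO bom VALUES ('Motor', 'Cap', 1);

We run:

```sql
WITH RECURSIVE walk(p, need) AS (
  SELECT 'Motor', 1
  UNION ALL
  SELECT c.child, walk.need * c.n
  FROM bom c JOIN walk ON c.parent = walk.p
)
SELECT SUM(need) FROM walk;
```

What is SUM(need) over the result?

306

Base: (Motor, need=1).
Iteration 1: components of {Motor} -> Cap = 1*1 = 1, Spring = 1*4 = 4.
Iteration 2: components of {Cap,Spring} -> Base = 4*3 = 12, Nut = 4*2 = 8.
Iteration 3: components of {Base,Nut} -> Bearing = 8*5 = 40.
Iteration 4: components of {Bearing} -> Seal = 40*4 = 160, Washer = 40*2 = 80.
Iteration 5: no further components; recursion stops.
SUM(need) = 1 + 4 + 1 + 8 + 12 + 40 + 80 + 160 = 306.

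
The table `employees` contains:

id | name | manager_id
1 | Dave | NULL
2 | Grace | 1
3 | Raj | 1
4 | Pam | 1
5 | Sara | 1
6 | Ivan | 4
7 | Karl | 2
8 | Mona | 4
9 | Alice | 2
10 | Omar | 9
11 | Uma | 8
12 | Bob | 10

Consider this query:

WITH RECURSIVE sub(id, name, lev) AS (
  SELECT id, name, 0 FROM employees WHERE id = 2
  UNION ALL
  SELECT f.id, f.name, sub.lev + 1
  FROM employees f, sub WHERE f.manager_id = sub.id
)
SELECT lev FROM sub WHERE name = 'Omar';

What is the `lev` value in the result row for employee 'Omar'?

2

Base: id=2 (Grace) at lev 0.
Iteration 1: rows with manager_id in {2} -> Karl (id 7, lev 1), Alice (id 9, lev 1).
Iteration 2: rows with manager_id in {7,9} -> Omar (id 10, lev 2).
Iteration 3: rows with manager_id in {10} -> Bob (id 12, lev 3).
Iteration 4: no rows with manager_id in {12}; recursion stops.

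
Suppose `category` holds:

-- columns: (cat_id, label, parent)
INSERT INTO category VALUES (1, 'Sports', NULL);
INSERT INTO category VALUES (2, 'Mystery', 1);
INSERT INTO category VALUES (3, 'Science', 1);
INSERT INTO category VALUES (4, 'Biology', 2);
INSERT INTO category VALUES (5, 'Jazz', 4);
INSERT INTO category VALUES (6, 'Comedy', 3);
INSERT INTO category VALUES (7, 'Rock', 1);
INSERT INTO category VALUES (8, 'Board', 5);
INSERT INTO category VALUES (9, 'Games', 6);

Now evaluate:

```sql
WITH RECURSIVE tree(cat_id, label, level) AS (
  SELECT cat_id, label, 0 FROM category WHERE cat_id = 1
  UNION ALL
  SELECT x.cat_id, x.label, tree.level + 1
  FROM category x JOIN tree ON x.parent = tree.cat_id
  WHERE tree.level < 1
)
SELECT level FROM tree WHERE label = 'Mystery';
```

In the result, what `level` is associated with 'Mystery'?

1

Base: cat_id=1 (Sports) at level 0.
Iteration 1: rows with parent in {1} -> Mystery (id 2, level 1), Science (id 3, level 1), Rock (id 7, level 1).
Iteration 2: level < 1 fails for all current rows; recursion stops.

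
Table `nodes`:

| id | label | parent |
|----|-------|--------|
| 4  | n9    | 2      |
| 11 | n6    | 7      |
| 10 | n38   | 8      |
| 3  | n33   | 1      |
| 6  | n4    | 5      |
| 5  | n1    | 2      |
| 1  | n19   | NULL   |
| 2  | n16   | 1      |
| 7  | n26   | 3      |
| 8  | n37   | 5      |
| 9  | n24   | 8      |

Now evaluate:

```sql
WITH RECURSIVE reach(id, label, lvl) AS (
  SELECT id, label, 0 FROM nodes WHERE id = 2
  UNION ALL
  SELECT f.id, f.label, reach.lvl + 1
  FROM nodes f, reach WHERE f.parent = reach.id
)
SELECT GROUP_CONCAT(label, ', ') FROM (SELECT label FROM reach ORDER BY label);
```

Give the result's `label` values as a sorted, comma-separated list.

Base: id=2 (n16) at lvl 0.
Iteration 1: rows with parent in {2} -> n9 (id 4, lvl 1), n1 (id 5, lvl 1).
Iteration 2: rows with parent in {4,5} -> n4 (id 6, lvl 2), n37 (id 8, lvl 2).
Iteration 3: rows with parent in {6,8} -> n24 (id 9, lvl 3), n38 (id 10, lvl 3).
Iteration 4: no rows with parent in {9,10}; recursion stops.

n1, n16, n24, n37, n38, n4, n9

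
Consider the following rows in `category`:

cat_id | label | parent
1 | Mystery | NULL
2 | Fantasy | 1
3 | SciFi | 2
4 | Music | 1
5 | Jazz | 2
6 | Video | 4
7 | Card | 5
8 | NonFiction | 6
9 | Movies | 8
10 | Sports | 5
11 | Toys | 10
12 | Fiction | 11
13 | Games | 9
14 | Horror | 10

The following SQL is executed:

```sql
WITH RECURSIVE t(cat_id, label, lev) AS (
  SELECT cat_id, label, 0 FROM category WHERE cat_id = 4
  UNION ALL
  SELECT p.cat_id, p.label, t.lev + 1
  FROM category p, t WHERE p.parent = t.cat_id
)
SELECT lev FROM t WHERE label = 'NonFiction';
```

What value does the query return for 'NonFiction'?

2

Base: cat_id=4 (Music) at lev 0.
Iteration 1: rows with parent in {4} -> Video (id 6, lev 1).
Iteration 2: rows with parent in {6} -> NonFiction (id 8, lev 2).
Iteration 3: rows with parent in {8} -> Movies (id 9, lev 3).
Iteration 4: rows with parent in {9} -> Games (id 13, lev 4).
Iteration 5: no rows with parent in {13}; recursion stops.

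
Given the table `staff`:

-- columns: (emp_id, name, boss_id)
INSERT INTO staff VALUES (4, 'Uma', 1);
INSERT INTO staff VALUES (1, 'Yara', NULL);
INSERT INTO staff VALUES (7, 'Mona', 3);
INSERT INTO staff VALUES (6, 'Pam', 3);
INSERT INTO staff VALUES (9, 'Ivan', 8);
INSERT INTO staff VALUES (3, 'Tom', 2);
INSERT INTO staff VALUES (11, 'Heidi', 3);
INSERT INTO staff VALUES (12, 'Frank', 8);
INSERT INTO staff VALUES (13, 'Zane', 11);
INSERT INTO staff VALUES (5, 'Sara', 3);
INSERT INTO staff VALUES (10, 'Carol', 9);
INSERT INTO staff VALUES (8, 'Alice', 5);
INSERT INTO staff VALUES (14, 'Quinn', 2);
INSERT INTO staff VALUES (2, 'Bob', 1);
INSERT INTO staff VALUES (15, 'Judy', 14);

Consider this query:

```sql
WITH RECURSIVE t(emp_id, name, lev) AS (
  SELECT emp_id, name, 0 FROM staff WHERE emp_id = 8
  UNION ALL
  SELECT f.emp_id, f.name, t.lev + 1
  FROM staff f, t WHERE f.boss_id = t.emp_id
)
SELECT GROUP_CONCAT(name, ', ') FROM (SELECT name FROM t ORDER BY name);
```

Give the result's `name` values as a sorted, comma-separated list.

Alice, Carol, Frank, Ivan

Base: emp_id=8 (Alice) at lev 0.
Iteration 1: rows with boss_id in {8} -> Ivan (id 9, lev 1), Frank (id 12, lev 1).
Iteration 2: rows with boss_id in {9,12} -> Carol (id 10, lev 2).
Iteration 3: no rows with boss_id in {10}; recursion stops.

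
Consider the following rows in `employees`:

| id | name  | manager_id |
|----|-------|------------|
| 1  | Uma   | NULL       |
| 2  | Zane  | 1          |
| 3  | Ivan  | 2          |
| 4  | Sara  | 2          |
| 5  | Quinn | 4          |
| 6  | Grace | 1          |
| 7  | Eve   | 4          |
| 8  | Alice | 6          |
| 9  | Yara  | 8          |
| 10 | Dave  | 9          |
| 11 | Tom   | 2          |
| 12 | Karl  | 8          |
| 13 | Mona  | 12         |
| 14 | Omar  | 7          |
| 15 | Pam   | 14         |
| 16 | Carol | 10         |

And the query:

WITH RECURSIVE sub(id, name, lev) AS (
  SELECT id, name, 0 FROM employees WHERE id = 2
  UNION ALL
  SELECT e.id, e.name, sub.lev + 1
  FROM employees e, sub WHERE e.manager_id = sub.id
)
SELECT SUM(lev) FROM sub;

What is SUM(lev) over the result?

Base: id=2 (Zane) at lev 0.
Iteration 1: rows with manager_id in {2} -> Ivan (id 3, lev 1), Sara (id 4, lev 1), Tom (id 11, lev 1).
Iteration 2: rows with manager_id in {3,4,11} -> Quinn (id 5, lev 2), Eve (id 7, lev 2).
Iteration 3: rows with manager_id in {5,7} -> Omar (id 14, lev 3).
Iteration 4: rows with manager_id in {14} -> Pam (id 15, lev 4).
Iteration 5: no rows with manager_id in {15}; recursion stops.
SUM(lev) = 0 + 1 + 1 + 1 + 2 + 2 + 3 + 4 = 14.

14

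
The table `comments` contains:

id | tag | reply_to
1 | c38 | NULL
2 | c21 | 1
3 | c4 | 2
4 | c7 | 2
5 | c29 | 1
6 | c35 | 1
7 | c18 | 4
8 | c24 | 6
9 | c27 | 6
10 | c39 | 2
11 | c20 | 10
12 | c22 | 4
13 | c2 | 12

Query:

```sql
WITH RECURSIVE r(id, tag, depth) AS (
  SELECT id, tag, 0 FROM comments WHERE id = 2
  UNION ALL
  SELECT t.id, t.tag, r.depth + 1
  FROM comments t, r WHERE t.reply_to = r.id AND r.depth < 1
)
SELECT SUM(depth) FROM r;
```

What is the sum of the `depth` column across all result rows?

3

Base: id=2 (c21) at depth 0.
Iteration 1: rows with reply_to in {2} -> c4 (id 3, depth 1), c7 (id 4, depth 1), c39 (id 10, depth 1).
Iteration 2: depth < 1 fails for all current rows; recursion stops.
SUM(depth) = 0 + 1 + 1 + 1 = 3.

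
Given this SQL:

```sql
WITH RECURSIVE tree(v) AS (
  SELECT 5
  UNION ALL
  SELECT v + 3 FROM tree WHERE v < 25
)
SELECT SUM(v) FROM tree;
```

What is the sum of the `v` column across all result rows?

124

Base: v=5.
Iteration 1: 5 < 25 holds -> v = 5 + 3 = 8.
Iteration 2: 8 < 25 holds -> v = 8 + 3 = 11.
Iteration 3: 11 < 25 holds -> v = 11 + 3 = 14.
Iteration 4: 14 < 25 holds -> v = 14 + 3 = 17.
Iteration 5: 17 < 25 holds -> v = 17 + 3 = 20.
Iteration 6: 20 < 25 holds -> v = 20 + 3 = 23.
Iteration 7: 23 < 25 holds -> v = 23 + 3 = 26.
Iteration 8: 26 < 25 fails; recursion stops.
SUM(v) = 5 + 8 + 11 + 14 + 17 + 20 + 23 + 26 = 124.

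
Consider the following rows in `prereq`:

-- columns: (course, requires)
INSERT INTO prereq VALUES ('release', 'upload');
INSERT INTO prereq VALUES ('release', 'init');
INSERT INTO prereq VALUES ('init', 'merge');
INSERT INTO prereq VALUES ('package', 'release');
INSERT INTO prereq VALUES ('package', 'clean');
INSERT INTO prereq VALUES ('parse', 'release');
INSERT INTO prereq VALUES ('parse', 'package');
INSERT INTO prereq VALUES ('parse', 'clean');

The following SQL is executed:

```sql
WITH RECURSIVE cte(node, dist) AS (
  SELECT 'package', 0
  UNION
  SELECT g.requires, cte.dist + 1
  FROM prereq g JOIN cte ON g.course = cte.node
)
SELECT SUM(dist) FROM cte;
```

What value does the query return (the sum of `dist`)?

Base: (package, dist=0).
Iteration 1: edges from {package} -> (clean, dist=1), (release, dist=1).
Iteration 2: edges from {clean,release} -> (init, dist=2), (upload, dist=2).
Iteration 3: edges from {init,upload} -> (merge, dist=3).
Iteration 4: no outgoing edges from {merge}; recursion stops.
SUM(dist) = 0 + 1 + 1 + 2 + 2 + 3 = 9.

9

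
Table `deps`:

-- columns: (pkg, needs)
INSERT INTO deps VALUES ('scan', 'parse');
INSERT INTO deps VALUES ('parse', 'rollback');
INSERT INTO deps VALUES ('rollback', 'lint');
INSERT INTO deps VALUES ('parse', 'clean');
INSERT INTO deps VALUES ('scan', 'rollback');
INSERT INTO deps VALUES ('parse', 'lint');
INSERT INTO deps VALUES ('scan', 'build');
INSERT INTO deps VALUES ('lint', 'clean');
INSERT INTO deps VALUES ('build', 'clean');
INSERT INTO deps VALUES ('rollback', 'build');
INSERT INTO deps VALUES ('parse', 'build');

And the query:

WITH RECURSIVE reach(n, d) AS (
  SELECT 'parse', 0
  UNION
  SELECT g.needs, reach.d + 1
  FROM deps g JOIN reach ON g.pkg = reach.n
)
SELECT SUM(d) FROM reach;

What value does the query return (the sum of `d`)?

13

Base: (parse, d=0).
Iteration 1: edges from {parse} -> (build, d=1), (clean, d=1), (lint, d=1), (rollback, d=1).
Iteration 2: edges from {build,clean,lint,rollback} -> (build, d=2), (clean, d=2), (lint, d=2). [UNION drops 1 duplicate row(s)]
Iteration 3: edges from {build,clean,lint} -> (clean, d=3). [UNION drops 1 duplicate row(s)]
Iteration 4: no outgoing edges from {clean}; recursion stops.
SUM(d) = 0 + 1 + 1 + 1 + 1 + 2 + 2 + 2 + 3 = 13.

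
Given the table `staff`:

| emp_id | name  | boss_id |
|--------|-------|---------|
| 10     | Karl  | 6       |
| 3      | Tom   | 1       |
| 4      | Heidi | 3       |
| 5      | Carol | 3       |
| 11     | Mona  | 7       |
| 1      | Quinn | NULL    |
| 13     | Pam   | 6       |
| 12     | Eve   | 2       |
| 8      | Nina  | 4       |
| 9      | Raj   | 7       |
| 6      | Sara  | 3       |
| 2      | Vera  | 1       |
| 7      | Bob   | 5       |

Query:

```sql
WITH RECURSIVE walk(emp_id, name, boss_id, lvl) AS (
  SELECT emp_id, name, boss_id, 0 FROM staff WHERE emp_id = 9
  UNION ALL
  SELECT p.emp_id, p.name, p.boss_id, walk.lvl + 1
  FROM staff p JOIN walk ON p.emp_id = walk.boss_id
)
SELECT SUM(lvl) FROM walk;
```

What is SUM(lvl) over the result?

Base: emp_id=9 (Raj), boss_id=7, lvl 0.
Iteration 1: join on emp_id=7 -> Bob (id 7, boss_id=5, lvl 1).
Iteration 2: join on emp_id=5 -> Carol (id 5, boss_id=3, lvl 2).
Iteration 3: join on emp_id=3 -> Tom (id 3, boss_id=1, lvl 3).
Iteration 4: join on emp_id=1 -> Quinn (id 1, boss_id=NULL, lvl 4).
Iteration 5: boss_id is NULL; no match; recursion stops.
SUM(lvl) = 0 + 1 + 2 + 3 + 4 = 10.

10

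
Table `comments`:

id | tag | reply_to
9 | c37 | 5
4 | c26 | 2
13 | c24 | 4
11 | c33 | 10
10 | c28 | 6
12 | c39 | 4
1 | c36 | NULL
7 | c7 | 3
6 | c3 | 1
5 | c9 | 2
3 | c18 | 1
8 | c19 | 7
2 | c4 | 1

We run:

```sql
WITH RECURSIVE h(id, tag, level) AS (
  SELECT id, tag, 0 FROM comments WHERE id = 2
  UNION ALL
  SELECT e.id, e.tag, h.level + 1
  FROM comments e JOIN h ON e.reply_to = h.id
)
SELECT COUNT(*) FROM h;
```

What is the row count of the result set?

Base: id=2 (c4) at level 0.
Iteration 1: rows with reply_to in {2} -> c26 (id 4, level 1), c9 (id 5, level 1).
Iteration 2: rows with reply_to in {4,5} -> c37 (id 9, level 2), c39 (id 12, level 2), c24 (id 13, level 2).
Iteration 3: no rows with reply_to in {9,12,13}; recursion stops.
Total rows emitted: 6.

6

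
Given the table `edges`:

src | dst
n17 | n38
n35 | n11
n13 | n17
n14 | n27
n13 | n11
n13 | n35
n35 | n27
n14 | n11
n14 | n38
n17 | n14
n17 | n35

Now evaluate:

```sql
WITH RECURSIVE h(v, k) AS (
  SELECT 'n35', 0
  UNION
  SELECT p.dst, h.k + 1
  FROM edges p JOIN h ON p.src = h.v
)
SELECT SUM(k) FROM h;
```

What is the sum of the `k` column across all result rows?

2

Base: (n35, k=0).
Iteration 1: edges from {n35} -> (n11, k=1), (n27, k=1).
Iteration 2: no outgoing edges from {n11,n27}; recursion stops.
SUM(k) = 0 + 1 + 1 = 2.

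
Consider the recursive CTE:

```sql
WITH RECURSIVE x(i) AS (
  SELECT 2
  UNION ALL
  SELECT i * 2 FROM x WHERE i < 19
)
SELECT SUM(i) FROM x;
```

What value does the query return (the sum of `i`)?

62

Base: i=2.
Iteration 1: 2 < 19 holds -> i = 2 * 2 = 4.
Iteration 2: 4 < 19 holds -> i = 4 * 2 = 8.
Iteration 3: 8 < 19 holds -> i = 8 * 2 = 16.
Iteration 4: 16 < 19 holds -> i = 16 * 2 = 32.
Iteration 5: 32 < 19 fails; recursion stops.
SUM(i) = 2 + 4 + 8 + 16 + 32 = 62.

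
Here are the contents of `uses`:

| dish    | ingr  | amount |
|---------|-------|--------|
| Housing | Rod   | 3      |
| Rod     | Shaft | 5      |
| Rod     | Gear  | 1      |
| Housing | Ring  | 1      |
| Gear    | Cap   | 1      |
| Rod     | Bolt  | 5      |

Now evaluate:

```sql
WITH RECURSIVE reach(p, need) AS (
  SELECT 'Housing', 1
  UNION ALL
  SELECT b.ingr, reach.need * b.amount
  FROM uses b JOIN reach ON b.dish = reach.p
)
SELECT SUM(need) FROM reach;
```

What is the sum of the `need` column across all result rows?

41

Base: (Housing, need=1).
Iteration 1: components of {Housing} -> Ring = 1*1 = 1, Rod = 1*3 = 3.
Iteration 2: components of {Ring,Rod} -> Bolt = 3*5 = 15, Gear = 3*1 = 3, Shaft = 3*5 = 15.
Iteration 3: components of {Bolt,Gear,Shaft} -> Cap = 3*1 = 3.
Iteration 4: no further components; recursion stops.
SUM(need) = 1 + 3 + 1 + 15 + 3 + 15 + 3 = 41.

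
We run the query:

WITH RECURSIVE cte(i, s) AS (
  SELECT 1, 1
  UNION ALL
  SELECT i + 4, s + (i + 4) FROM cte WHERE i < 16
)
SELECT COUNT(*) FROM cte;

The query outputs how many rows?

5

Base: i=1, s=1.
Iteration 1: 1 < 16 holds -> i = 1 + 4 = 5, s = 1 + 5 = 6.
Iteration 2: 5 < 16 holds -> i = 5 + 4 = 9, s = 6 + 9 = 15.
Iteration 3: 9 < 16 holds -> i = 9 + 4 = 13, s = 15 + 13 = 28.
Iteration 4: 13 < 16 holds -> i = 13 + 4 = 17, s = 28 + 17 = 45.
Iteration 5: 17 < 16 fails; recursion stops.
Total rows emitted: 5.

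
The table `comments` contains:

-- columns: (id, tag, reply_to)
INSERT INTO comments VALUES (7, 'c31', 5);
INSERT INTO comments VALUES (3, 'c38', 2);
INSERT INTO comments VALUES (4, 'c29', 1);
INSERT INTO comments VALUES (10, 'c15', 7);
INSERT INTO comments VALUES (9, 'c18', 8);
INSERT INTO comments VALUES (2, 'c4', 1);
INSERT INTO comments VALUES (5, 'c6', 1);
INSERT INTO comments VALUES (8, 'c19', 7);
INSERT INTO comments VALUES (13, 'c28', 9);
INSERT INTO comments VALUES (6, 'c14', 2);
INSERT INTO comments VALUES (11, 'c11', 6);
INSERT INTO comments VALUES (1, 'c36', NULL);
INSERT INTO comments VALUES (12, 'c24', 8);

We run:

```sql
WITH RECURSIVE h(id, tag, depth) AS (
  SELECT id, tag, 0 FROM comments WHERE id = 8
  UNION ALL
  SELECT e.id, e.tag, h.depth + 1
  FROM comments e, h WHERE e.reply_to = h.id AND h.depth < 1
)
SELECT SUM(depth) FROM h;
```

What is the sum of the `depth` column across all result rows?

Base: id=8 (c19) at depth 0.
Iteration 1: rows with reply_to in {8} -> c18 (id 9, depth 1), c24 (id 12, depth 1).
Iteration 2: depth < 1 fails for all current rows; recursion stops.
SUM(depth) = 0 + 1 + 1 = 2.

2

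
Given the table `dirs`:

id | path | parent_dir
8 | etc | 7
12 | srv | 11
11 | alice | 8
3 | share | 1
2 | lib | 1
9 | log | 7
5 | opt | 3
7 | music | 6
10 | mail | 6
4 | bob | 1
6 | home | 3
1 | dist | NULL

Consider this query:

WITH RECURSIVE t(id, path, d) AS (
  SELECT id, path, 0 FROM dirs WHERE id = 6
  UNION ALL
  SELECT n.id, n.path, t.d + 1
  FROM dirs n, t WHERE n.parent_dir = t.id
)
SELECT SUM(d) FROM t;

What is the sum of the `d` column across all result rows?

13

Base: id=6 (home) at d 0.
Iteration 1: rows with parent_dir in {6} -> music (id 7, d 1), mail (id 10, d 1).
Iteration 2: rows with parent_dir in {7,10} -> etc (id 8, d 2), log (id 9, d 2).
Iteration 3: rows with parent_dir in {8,9} -> alice (id 11, d 3).
Iteration 4: rows with parent_dir in {11} -> srv (id 12, d 4).
Iteration 5: no rows with parent_dir in {12}; recursion stops.
SUM(d) = 0 + 1 + 1 + 2 + 2 + 3 + 4 = 13.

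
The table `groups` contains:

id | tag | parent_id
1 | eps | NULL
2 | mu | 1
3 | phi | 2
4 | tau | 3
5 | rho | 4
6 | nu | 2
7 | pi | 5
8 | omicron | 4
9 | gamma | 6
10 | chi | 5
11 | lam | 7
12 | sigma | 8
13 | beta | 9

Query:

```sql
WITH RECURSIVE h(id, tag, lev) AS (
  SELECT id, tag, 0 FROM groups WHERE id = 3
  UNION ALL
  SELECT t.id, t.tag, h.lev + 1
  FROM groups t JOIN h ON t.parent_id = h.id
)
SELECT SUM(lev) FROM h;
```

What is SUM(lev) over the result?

18

Base: id=3 (phi) at lev 0.
Iteration 1: rows with parent_id in {3} -> tau (id 4, lev 1).
Iteration 2: rows with parent_id in {4} -> rho (id 5, lev 2), omicron (id 8, lev 2).
Iteration 3: rows with parent_id in {5,8} -> pi (id 7, lev 3), chi (id 10, lev 3), sigma (id 12, lev 3).
Iteration 4: rows with parent_id in {7,10,12} -> lam (id 11, lev 4).
Iteration 5: no rows with parent_id in {11}; recursion stops.
SUM(lev) = 0 + 1 + 2 + 2 + 3 + 3 + 3 + 4 = 18.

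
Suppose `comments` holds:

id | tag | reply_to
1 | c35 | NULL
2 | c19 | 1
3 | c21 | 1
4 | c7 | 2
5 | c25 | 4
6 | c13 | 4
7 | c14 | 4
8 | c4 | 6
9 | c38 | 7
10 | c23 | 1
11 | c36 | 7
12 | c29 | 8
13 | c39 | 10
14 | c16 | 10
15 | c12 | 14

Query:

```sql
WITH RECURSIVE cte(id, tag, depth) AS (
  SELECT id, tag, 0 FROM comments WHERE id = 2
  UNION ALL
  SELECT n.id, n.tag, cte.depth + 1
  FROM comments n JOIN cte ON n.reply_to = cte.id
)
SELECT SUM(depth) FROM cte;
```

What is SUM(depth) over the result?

Base: id=2 (c19) at depth 0.
Iteration 1: rows with reply_to in {2} -> c7 (id 4, depth 1).
Iteration 2: rows with reply_to in {4} -> c25 (id 5, depth 2), c13 (id 6, depth 2), c14 (id 7, depth 2).
Iteration 3: rows with reply_to in {5,6,7} -> c4 (id 8, depth 3), c38 (id 9, depth 3), c36 (id 11, depth 3).
Iteration 4: rows with reply_to in {8,9,11} -> c29 (id 12, depth 4).
Iteration 5: no rows with reply_to in {12}; recursion stops.
SUM(depth) = 0 + 1 + 2 + 2 + 2 + 3 + 3 + 3 + 4 = 20.

20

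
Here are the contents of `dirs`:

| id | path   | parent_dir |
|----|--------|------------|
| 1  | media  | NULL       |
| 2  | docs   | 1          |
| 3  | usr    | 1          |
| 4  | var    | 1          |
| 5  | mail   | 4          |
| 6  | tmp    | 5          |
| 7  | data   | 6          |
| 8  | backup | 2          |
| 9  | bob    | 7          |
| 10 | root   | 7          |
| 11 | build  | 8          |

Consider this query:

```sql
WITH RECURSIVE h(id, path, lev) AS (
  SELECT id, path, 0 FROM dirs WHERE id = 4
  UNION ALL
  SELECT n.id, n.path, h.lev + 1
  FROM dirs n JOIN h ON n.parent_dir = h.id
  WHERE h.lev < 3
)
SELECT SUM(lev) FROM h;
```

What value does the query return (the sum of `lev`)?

6

Base: id=4 (var) at lev 0.
Iteration 1: rows with parent_dir in {4} -> mail (id 5, lev 1).
Iteration 2: rows with parent_dir in {5} -> tmp (id 6, lev 2).
Iteration 3: rows with parent_dir in {6} -> data (id 7, lev 3).
Iteration 4: lev < 3 fails for all current rows; recursion stops.
SUM(lev) = 0 + 1 + 2 + 3 = 6.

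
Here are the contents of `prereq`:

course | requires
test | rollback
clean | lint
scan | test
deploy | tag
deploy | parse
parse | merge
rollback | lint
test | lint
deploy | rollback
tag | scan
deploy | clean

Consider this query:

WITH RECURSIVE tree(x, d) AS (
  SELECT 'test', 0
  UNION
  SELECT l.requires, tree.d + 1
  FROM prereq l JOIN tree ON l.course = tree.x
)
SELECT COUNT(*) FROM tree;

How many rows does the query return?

Base: (test, d=0).
Iteration 1: edges from {test} -> (lint, d=1), (rollback, d=1).
Iteration 2: edges from {lint,rollback} -> (lint, d=2).
Iteration 3: no outgoing edges from {lint}; recursion stops.
Total rows emitted: 4.

4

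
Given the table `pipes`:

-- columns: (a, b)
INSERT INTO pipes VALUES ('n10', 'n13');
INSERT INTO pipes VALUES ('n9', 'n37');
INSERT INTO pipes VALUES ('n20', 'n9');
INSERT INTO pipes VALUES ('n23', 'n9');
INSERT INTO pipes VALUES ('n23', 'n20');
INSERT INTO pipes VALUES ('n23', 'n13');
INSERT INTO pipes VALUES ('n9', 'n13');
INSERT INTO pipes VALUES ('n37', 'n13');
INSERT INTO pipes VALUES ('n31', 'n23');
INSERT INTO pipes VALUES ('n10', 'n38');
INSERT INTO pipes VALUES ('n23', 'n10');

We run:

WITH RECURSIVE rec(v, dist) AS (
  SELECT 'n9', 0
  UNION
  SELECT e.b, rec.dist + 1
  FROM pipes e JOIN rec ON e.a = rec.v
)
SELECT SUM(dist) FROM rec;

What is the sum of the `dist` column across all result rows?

Base: (n9, dist=0).
Iteration 1: edges from {n9} -> (n13, dist=1), (n37, dist=1).
Iteration 2: edges from {n13,n37} -> (n13, dist=2).
Iteration 3: no outgoing edges from {n13}; recursion stops.
SUM(dist) = 0 + 1 + 1 + 2 = 4.

4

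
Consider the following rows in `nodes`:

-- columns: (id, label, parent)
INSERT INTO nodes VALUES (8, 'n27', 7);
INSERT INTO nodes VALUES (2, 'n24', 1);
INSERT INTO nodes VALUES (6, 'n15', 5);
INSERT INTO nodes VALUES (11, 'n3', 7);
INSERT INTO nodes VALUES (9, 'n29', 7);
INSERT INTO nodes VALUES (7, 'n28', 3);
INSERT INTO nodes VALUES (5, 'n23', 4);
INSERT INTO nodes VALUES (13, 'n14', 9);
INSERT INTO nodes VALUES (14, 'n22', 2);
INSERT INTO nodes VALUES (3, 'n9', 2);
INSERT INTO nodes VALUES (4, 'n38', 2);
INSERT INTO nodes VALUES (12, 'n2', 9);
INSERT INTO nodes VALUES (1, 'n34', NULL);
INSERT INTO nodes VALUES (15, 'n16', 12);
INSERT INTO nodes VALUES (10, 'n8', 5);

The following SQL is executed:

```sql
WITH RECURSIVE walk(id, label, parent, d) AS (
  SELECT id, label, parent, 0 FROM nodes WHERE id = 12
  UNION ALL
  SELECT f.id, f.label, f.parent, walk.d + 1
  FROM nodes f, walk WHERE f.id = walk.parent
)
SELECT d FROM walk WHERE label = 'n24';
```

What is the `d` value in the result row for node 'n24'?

Base: id=12 (n2), parent=9, d 0.
Iteration 1: join on id=9 -> n29 (id 9, parent=7, d 1).
Iteration 2: join on id=7 -> n28 (id 7, parent=3, d 2).
Iteration 3: join on id=3 -> n9 (id 3, parent=2, d 3).
Iteration 4: join on id=2 -> n24 (id 2, parent=1, d 4).
Iteration 5: join on id=1 -> n34 (id 1, parent=NULL, d 5).
Iteration 6: parent is NULL; no match; recursion stops.

4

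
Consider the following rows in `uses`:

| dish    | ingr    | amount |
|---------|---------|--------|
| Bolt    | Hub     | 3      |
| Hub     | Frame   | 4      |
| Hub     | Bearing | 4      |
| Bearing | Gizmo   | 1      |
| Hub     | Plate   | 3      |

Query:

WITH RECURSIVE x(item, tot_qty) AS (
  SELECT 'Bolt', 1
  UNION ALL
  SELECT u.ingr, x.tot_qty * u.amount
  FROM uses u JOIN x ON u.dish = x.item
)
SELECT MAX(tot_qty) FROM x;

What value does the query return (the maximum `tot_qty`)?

Base: (Bolt, tot_qty=1).
Iteration 1: components of {Bolt} -> Hub = 1*3 = 3.
Iteration 2: components of {Hub} -> Bearing = 3*4 = 12, Frame = 3*4 = 12, Plate = 3*3 = 9.
Iteration 3: components of {Bearing,Frame,Plate} -> Gizmo = 12*1 = 12.
Iteration 4: no further components; recursion stops.
tot_qty values: 1, 3, 12, 12, 9, 12; the maximum is 12.

12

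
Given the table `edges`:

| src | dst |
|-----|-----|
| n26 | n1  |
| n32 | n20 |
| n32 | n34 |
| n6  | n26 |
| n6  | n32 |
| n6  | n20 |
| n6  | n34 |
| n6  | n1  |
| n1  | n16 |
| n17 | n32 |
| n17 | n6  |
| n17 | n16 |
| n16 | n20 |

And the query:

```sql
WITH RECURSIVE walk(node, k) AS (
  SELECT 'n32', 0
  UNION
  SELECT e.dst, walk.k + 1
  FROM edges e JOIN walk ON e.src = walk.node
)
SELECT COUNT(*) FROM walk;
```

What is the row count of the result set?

Base: (n32, k=0).
Iteration 1: edges from {n32} -> (n20, k=1), (n34, k=1).
Iteration 2: no outgoing edges from {n20,n34}; recursion stops.
Total rows emitted: 3.

3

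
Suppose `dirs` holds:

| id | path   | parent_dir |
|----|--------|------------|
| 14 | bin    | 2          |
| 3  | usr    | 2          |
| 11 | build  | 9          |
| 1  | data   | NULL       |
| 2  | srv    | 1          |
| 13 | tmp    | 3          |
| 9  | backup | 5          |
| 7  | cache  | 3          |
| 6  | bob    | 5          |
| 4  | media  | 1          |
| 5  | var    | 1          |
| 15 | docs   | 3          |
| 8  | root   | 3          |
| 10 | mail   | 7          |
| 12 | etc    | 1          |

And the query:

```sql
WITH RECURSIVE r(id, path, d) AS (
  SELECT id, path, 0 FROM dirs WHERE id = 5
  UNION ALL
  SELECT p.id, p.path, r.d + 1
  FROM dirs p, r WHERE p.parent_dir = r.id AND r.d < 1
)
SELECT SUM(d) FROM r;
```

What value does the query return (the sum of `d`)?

2

Base: id=5 (var) at d 0.
Iteration 1: rows with parent_dir in {5} -> bob (id 6, d 1), backup (id 9, d 1).
Iteration 2: d < 1 fails for all current rows; recursion stops.
SUM(d) = 0 + 1 + 1 = 2.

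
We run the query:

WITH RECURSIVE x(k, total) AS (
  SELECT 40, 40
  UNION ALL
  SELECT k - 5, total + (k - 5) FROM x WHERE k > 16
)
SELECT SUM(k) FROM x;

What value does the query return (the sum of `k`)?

165

Base: k=40, total=40.
Iteration 1: 40 > 16 holds -> k = 40 - 5 = 35, total = 40 + 35 = 75.
Iteration 2: 35 > 16 holds -> k = 35 - 5 = 30, total = 75 + 30 = 105.
Iteration 3: 30 > 16 holds -> k = 30 - 5 = 25, total = 105 + 25 = 130.
Iteration 4: 25 > 16 holds -> k = 25 - 5 = 20, total = 130 + 20 = 150.
Iteration 5: 20 > 16 holds -> k = 20 - 5 = 15, total = 150 + 15 = 165.
Iteration 6: 15 > 16 fails; recursion stops.
SUM(k) = 40 + 35 + 30 + 25 + 20 + 15 = 165.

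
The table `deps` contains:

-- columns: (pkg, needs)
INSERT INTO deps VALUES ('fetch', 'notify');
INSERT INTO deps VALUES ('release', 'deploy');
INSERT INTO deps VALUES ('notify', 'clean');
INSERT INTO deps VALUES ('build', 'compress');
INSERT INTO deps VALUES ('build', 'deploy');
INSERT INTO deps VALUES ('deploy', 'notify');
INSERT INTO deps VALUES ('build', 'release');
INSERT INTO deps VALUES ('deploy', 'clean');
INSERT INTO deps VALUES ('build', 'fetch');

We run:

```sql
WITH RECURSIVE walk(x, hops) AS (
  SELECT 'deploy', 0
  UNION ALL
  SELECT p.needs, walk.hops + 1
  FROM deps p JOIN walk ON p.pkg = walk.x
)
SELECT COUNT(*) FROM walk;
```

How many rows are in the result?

4

Base: (deploy, hops=0).
Iteration 1: edges from {deploy} -> (clean, hops=1), (notify, hops=1).
Iteration 2: edges from {clean,notify} -> (clean, hops=2).
Iteration 3: no outgoing edges from {clean}; recursion stops.
Total rows emitted: 4.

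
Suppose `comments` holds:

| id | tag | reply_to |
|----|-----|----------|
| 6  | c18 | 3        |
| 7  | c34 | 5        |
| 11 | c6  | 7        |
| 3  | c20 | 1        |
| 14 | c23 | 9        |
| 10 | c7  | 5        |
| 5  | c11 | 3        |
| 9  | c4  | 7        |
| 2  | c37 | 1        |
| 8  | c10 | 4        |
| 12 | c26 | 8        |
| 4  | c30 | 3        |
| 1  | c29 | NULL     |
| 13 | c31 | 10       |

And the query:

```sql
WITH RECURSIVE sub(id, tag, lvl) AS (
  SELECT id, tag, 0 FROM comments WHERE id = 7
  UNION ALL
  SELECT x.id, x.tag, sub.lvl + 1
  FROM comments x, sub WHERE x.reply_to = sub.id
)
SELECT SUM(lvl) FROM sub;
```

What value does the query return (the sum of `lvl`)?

4

Base: id=7 (c34) at lvl 0.
Iteration 1: rows with reply_to in {7} -> c4 (id 9, lvl 1), c6 (id 11, lvl 1).
Iteration 2: rows with reply_to in {9,11} -> c23 (id 14, lvl 2).
Iteration 3: no rows with reply_to in {14}; recursion stops.
SUM(lvl) = 0 + 1 + 1 + 2 = 4.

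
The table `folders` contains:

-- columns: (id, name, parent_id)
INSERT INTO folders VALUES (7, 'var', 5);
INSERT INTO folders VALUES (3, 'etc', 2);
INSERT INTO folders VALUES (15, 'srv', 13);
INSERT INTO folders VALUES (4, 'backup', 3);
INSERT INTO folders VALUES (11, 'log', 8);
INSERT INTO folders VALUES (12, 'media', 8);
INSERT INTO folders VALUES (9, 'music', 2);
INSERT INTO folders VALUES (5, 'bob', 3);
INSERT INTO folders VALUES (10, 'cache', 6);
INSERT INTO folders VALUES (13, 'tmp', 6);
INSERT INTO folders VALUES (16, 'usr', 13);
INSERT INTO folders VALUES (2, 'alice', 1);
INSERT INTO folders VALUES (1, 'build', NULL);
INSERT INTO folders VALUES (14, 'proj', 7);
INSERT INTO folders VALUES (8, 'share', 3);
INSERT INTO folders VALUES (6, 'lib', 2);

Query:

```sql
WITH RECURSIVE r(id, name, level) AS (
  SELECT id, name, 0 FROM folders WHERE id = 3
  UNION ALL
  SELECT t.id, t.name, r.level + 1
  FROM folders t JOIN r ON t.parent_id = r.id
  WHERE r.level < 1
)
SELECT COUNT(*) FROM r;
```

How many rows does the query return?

Base: id=3 (etc) at level 0.
Iteration 1: rows with parent_id in {3} -> backup (id 4, level 1), bob (id 5, level 1), share (id 8, level 1).
Iteration 2: level < 1 fails for all current rows; recursion stops.
Total rows emitted: 4.

4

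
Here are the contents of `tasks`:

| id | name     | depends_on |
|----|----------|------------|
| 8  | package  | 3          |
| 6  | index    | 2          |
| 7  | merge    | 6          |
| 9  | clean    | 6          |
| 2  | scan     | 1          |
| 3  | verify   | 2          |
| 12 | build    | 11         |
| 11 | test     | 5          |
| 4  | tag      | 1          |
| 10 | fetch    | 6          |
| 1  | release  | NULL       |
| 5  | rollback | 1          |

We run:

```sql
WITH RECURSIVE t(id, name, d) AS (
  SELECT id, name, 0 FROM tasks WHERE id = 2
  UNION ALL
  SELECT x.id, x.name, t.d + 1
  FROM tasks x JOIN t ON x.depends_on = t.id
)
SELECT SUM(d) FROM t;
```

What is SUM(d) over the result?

10

Base: id=2 (scan) at d 0.
Iteration 1: rows with depends_on in {2} -> verify (id 3, d 1), index (id 6, d 1).
Iteration 2: rows with depends_on in {3,6} -> merge (id 7, d 2), package (id 8, d 2), clean (id 9, d 2), fetch (id 10, d 2).
Iteration 3: no rows with depends_on in {7,8,9,10}; recursion stops.
SUM(d) = 0 + 1 + 1 + 2 + 2 + 2 + 2 = 10.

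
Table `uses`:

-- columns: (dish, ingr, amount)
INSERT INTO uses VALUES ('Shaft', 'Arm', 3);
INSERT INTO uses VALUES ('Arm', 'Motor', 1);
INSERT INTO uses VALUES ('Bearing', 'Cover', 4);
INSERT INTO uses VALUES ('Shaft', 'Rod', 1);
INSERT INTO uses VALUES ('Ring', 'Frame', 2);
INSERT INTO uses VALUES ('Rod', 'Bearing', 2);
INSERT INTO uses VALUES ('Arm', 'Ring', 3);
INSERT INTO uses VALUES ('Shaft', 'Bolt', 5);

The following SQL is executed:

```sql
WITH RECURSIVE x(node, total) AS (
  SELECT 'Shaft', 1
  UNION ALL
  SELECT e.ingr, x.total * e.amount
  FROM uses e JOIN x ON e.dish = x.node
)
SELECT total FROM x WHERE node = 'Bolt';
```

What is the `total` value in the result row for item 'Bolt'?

Base: (Shaft, total=1).
Iteration 1: components of {Shaft} -> Arm = 1*3 = 3, Bolt = 1*5 = 5, Rod = 1*1 = 1.
Iteration 2: components of {Arm,Bolt,Rod} -> Bearing = 1*2 = 2, Motor = 3*1 = 3, Ring = 3*3 = 9.
Iteration 3: components of {Bearing,Motor,Ring} -> Cover = 2*4 = 8, Frame = 9*2 = 18.
Iteration 4: no further components; recursion stops.

5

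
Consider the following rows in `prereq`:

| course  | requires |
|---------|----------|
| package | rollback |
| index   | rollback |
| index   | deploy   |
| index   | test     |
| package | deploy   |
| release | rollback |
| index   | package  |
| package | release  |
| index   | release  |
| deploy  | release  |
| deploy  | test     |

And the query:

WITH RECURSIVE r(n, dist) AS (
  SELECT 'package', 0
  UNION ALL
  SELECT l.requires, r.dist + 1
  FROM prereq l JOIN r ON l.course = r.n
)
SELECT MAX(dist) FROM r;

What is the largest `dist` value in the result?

3

Base: (package, dist=0).
Iteration 1: edges from {package} -> (deploy, dist=1), (release, dist=1), (rollback, dist=1).
Iteration 2: edges from {deploy,release,rollback} -> (release, dist=2), (rollback, dist=2), (test, dist=2).
Iteration 3: edges from {release,rollback,test} -> (rollback, dist=3).
Iteration 4: no outgoing edges from {rollback}; recursion stops.
dist values: 0, 1, 1, 1, 2, 2, 2, 3; the maximum is 3.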